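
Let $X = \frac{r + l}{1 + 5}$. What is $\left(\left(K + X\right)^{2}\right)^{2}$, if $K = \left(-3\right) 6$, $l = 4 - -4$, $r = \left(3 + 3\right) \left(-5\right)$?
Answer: $\frac{17850625}{81} \approx 2.2038 \cdot 10^{5}$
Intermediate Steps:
$r = -30$ ($r = 6 \left(-5\right) = -30$)
$l = 8$ ($l = 4 + 4 = 8$)
$X = - \frac{11}{3}$ ($X = \frac{-30 + 8}{1 + 5} = - \frac{22}{6} = \left(-22\right) \frac{1}{6} = - \frac{11}{3} \approx -3.6667$)
$K = -18$
$\left(\left(K + X\right)^{2}\right)^{2} = \left(\left(-18 - \frac{11}{3}\right)^{2}\right)^{2} = \left(\left(- \frac{65}{3}\right)^{2}\right)^{2} = \left(\frac{4225}{9}\right)^{2} = \frac{17850625}{81}$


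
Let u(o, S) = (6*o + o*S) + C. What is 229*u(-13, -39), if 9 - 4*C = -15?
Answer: 99615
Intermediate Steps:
C = 6 (C = 9/4 - 1/4*(-15) = 9/4 + 15/4 = 6)
u(o, S) = 6 + 6*o + S*o (u(o, S) = (6*o + o*S) + 6 = (6*o + S*o) + 6 = 6 + 6*o + S*o)
229*u(-13, -39) = 229*(6 + 6*(-13) - 39*(-13)) = 229*(6 - 78 + 507) = 229*435 = 99615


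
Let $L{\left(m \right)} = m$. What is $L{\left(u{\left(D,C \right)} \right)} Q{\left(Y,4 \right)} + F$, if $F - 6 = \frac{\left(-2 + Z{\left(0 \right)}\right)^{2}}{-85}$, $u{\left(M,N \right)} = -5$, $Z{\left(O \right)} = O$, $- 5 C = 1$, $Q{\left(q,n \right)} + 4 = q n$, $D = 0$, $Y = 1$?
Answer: $\frac{506}{85} \approx 5.9529$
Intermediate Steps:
$Q{\left(q,n \right)} = -4 + n q$ ($Q{\left(q,n \right)} = -4 + q n = -4 + n q$)
$C = - \frac{1}{5}$ ($C = \left(- \frac{1}{5}\right) 1 = - \frac{1}{5} \approx -0.2$)
$F = \frac{506}{85}$ ($F = 6 + \frac{\left(-2 + 0\right)^{2}}{-85} = 6 + \left(-2\right)^{2} \left(- \frac{1}{85}\right) = 6 + 4 \left(- \frac{1}{85}\right) = 6 - \frac{4}{85} = \frac{506}{85} \approx 5.9529$)
$L{\left(u{\left(D,C \right)} \right)} Q{\left(Y,4 \right)} + F = - 5 \left(-4 + 4 \cdot 1\right) + \frac{506}{85} = - 5 \left(-4 + 4\right) + \frac{506}{85} = \left(-5\right) 0 + \frac{506}{85} = 0 + \frac{506}{85} = \frac{506}{85}$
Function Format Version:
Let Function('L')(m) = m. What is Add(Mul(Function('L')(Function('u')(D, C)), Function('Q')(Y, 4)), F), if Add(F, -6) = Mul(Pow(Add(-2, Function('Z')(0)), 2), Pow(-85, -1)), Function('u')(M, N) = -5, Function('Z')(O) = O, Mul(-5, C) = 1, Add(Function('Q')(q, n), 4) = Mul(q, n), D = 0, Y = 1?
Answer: Rational(506, 85) ≈ 5.9529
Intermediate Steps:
Function('Q')(q, n) = Add(-4, Mul(n, q)) (Function('Q')(q, n) = Add(-4, Mul(q, n)) = Add(-4, Mul(n, q)))
C = Rational(-1, 5) (C = Mul(Rational(-1, 5), 1) = Rational(-1, 5) ≈ -0.20000)
F = Rational(506, 85) (F = Add(6, Mul(Pow(Add(-2, 0), 2), Pow(-85, -1))) = Add(6, Mul(Pow(-2, 2), Rational(-1, 85))) = Add(6, Mul(4, Rational(-1, 85))) = Add(6, Rational(-4, 85)) = Rational(506, 85) ≈ 5.9529)
Add(Mul(Function('L')(Function('u')(D, C)), Function('Q')(Y, 4)), F) = Add(Mul(-5, Add(-4, Mul(4, 1))), Rational(506, 85)) = Add(Mul(-5, Add(-4, 4)), Rational(506, 85)) = Add(Mul(-5, 0), Rational(506, 85)) = Add(0, Rational(506, 85)) = Rational(506, 85)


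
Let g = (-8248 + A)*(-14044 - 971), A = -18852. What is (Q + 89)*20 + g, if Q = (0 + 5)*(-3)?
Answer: 406907980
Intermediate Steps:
Q = -15 (Q = 5*(-3) = -15)
g = 406906500 (g = (-8248 - 18852)*(-14044 - 971) = -27100*(-15015) = 406906500)
(Q + 89)*20 + g = (-15 + 89)*20 + 406906500 = 74*20 + 406906500 = 1480 + 406906500 = 406907980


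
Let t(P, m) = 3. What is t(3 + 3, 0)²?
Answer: 9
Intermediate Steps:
t(3 + 3, 0)² = 3² = 9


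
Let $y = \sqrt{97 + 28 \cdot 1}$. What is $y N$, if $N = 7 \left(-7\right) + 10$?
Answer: $- 195 \sqrt{5} \approx -436.03$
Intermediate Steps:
$N = -39$ ($N = -49 + 10 = -39$)
$y = 5 \sqrt{5}$ ($y = \sqrt{97 + 28} = \sqrt{125} = 5 \sqrt{5} \approx 11.18$)
$y N = 5 \sqrt{5} \left(-39\right) = - 195 \sqrt{5}$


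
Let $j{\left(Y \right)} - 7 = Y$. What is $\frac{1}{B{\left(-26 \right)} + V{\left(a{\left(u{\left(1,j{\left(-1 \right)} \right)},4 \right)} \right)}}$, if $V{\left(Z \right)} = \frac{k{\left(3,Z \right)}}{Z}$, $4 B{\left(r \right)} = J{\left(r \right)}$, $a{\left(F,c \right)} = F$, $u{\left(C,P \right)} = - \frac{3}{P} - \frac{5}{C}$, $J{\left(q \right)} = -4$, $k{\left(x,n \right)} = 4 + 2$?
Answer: $- \frac{11}{23} \approx -0.47826$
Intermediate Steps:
$k{\left(x,n \right)} = 6$
$j{\left(Y \right)} = 7 + Y$
$u{\left(C,P \right)} = - \frac{5}{C} - \frac{3}{P}$
$B{\left(r \right)} = -1$ ($B{\left(r \right)} = \frac{1}{4} \left(-4\right) = -1$)
$V{\left(Z \right)} = \frac{6}{Z}$
$\frac{1}{B{\left(-26 \right)} + V{\left(a{\left(u{\left(1,j{\left(-1 \right)} \right)},4 \right)} \right)}} = \frac{1}{-1 + \frac{6}{- \frac{5}{1} - \frac{3}{7 - 1}}} = \frac{1}{-1 + \frac{6}{\left(-5\right) 1 - \frac{3}{6}}} = \frac{1}{-1 + \frac{6}{-5 - \frac{1}{2}}} = \frac{1}{-1 + \frac{6}{- \frac{11}{2}}} = \frac{1}{-1 + 6 \left(- \frac{2}{11}\right)} = \frac{1}{-1 - \frac{12}{11}} = \frac{1}{- \frac{23}{11}} = - \frac{11}{23}$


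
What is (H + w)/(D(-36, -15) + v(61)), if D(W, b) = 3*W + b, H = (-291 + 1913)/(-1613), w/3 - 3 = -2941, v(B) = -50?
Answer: 14218604/279049 ≈ 50.954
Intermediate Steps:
w = -8814 (w = 9 + 3*(-2941) = 9 - 8823 = -8814)
H = -1622/1613 (H = 1622*(-1/1613) = -1622/1613 ≈ -1.0056)
D(W, b) = b + 3*W
(H + w)/(D(-36, -15) + v(61)) = (-1622/1613 - 8814)/((-15 + 3*(-36)) - 50) = -14218604/(1613*((-15 - 108) - 50)) = -14218604/(1613*(-123 - 50)) = -14218604/1613/(-173) = -14218604/1613*(-1/173) = 14218604/279049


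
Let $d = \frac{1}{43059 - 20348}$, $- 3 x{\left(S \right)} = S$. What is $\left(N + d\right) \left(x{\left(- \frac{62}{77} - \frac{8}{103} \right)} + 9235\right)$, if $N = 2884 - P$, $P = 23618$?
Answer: $- \frac{34490384783779887}{180120941} \approx -1.9148 \cdot 10^{8}$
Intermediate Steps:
$x{\left(S \right)} = - \frac{S}{3}$
$N = -20734$ ($N = 2884 - 23618 = -20734$)
$d = \frac{1}{22711} \approx 4.4032 \cdot 10^{-5}$
$\left(N + d\right) \left(x{\left(- \frac{62}{77} - \frac{8}{103} \right)} + 9235\right) = \left(-20734 + \frac{1}{22711}\right) \left(- \frac{- \frac{62}{77} - \frac{8}{103}}{3} + 9235\right) = - \frac{470889873 \left(- \frac{\left(-62\right) \frac{1}{77} - \frac{8}{103}}{3} + 9235\right)}{22711} = - \frac{470889873 \left(- \frac{- \frac{62}{77} - \frac{8}{103}}{3} + 9235\right)}{22711} = - \frac{470889873 \left(\left(- \frac{1}{3}\right) \left(- \frac{7002}{7931}\right) + 9235\right)}{22711} = - \frac{470889873 \left(\frac{2334}{7931} + 9235\right)}{22711} = \left(- \frac{470889873}{22711}\right) \frac{73245119}{7931} = - \frac{34490384783779887}{180120941}$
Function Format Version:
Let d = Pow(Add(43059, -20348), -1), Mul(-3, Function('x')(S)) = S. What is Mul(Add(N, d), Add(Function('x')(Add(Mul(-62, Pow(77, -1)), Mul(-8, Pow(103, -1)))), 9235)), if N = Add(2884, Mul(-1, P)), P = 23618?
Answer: Rational(-34490384783779887, 180120941) ≈ -1.9148e+8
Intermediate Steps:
Function('x')(S) = Mul(Rational(-1, 3), S)
N = -20734 (N = Add(2884, Mul(-1, 23618)) = Add(2884, -23618) = -20734)
d = Rational(1, 22711) (d = Pow(22711, -1) = Rational(1, 22711) ≈ 4.4032e-5)
Mul(Add(N, d), Add(Function('x')(Add(Mul(-62, Pow(77, -1)), Mul(-8, Pow(103, -1)))), 9235)) = Mul(Add(-20734, Rational(1, 22711)), Add(Mul(Rational(-1, 3), Add(Mul(-62, Pow(77, -1)), Mul(-8, Pow(103, -1)))), 9235)) = Mul(Rational(-470889873, 22711), Add(Mul(Rational(-1, 3), Add(Mul(-62, Rational(1, 77)), Mul(-8, Rational(1, 103)))), 9235)) = Mul(Rational(-470889873, 22711), Add(Mul(Rational(-1, 3), Add(Rational(-62, 77), Rational(-8, 103))), 9235)) = Mul(Rational(-470889873, 22711), Add(Mul(Rational(-1, 3), Rational(-7002, 7931)), 9235)) = Mul(Rational(-470889873, 22711), Add(Rational(2334, 7931), 9235)) = Mul(Rational(-470889873, 22711), Rational(73245119, 7931)) = Rational(-34490384783779887, 180120941)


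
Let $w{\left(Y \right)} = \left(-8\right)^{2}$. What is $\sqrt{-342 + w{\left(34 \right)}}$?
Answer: $i \sqrt{278} \approx 16.673 i$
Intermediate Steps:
$w{\left(Y \right)} = 64$
$\sqrt{-342 + w{\left(34 \right)}} = \sqrt{-342 + 64} = \sqrt{-278} = i \sqrt{278}$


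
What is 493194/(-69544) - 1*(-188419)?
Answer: 6551458871/34772 ≈ 1.8841e+5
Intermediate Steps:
493194/(-69544) - 1*(-188419) = 493194*(-1/69544) + 188419 = -246597/34772 + 188419 = 6551458871/34772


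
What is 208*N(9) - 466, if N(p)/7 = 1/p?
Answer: -2738/9 ≈ -304.22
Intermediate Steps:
N(p) = 7/p
208*N(9) - 466 = 208*(7/9) - 466 = 1456/9 - 466 = -2738/9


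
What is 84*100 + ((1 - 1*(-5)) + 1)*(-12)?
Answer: 8316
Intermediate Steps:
84*100 + ((1 - 1*(-5)) + 1)*(-12) = 8400 + ((1 + 5) + 1)*(-12) = 8400 + (6 + 1)*(-12) = 8400 + 7*(-12) = 8400 - 84 = 8316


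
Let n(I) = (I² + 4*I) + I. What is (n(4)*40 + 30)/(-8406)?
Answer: -245/1401 ≈ -0.17488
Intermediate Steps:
n(I) = I² + 5*I
(n(4)*40 + 30)/(-8406) = ((4*(5 + 4))*40 + 30)/(-8406) = ((4*9)*40 + 30)*(-1/8406) = (36*40 + 30)*(-1/8406) = (1440 + 30)*(-1/8406) = 1470*(-1/8406) = -245/1401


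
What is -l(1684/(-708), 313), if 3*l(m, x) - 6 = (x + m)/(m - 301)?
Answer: -133604/80547 ≈ -1.6587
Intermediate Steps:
l(m, x) = 2 + (m + x)/(3*(-301 + m)) (l(m, x) = 2 + ((x + m)/(m - 301))/3 = 2 + ((m + x)/(-301 + m))/3 = 2 + (m + x)/(3*(-301 + m)))
-l(1684/(-708), 313) = -(-1806 + 313 + 7*(1684/(-708)))/(3*(-301 + 1684/(-708))) = -(-1806 + 313 + 7*(1684*(-1/708)))/(3*(-301 + 1684*(-1/708))) = -(-1806 + 313 + 7*(-421/177))/(3*(-301 - 421/177)) = -(-1806 + 313 - 2947/177)/(3*(-53698/177)) = -(-177)*(-267208)/(3*53698*177) = -1*133604/80547 = -133604/80547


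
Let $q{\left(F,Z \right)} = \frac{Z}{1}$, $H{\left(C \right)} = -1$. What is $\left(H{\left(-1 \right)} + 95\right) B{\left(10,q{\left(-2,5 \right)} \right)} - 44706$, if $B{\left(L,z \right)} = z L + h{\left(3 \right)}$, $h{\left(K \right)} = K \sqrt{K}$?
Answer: $-40006 + 282 \sqrt{3} \approx -39518.0$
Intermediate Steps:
$h{\left(K \right)} = K^{\frac{3}{2}}$
$q{\left(F,Z \right)} = Z$ ($q{\left(F,Z \right)} = Z 1 = Z$)
$B{\left(L,z \right)} = 3 \sqrt{3} + L z$ ($B{\left(L,z \right)} = z L + 3^{\frac{3}{2}} = L z + 3 \sqrt{3} = 3 \sqrt{3} + L z$)
$\left(H{\left(-1 \right)} + 95\right) B{\left(10,q{\left(-2,5 \right)} \right)} - 44706 = \left(-1 + 95\right) \left(3 \sqrt{3} + 10 \cdot 5\right) - 44706 = 94 \left(3 \sqrt{3} + 50\right) - 44706 = 94 \left(50 + 3 \sqrt{3}\right) - 44706 = \left(4700 + 282 \sqrt{3}\right) - 44706 = -40006 + 282 \sqrt{3}$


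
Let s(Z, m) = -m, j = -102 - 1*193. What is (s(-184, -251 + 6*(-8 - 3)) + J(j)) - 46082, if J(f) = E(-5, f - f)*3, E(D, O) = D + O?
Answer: -45780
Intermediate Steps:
j = -295 (j = -102 - 193 = -295)
J(f) = -15 (J(f) = (-5 + (f - f))*3 = (-5 + 0)*3 = -5*3 = -15)
(s(-184, -251 + 6*(-8 - 3)) + J(j)) - 46082 = (-(-251 + 6*(-8 - 3)) - 15) - 46082 = (-(-251 + 6*(-11)) - 15) - 46082 = (-(-251 - 66) - 15) - 46082 = (-1*(-317) - 15) - 46082 = (317 - 15) - 46082 = 302 - 46082 = -45780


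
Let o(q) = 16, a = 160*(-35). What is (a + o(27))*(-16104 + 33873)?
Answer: -99222096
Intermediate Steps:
a = -5600
(a + o(27))*(-16104 + 33873) = (-5600 + 16)*(-16104 + 33873) = -5584*17769 = -99222096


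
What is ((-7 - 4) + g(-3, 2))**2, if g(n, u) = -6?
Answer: 289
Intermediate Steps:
((-7 - 4) + g(-3, 2))**2 = ((-7 - 4) - 6)**2 = (-11 - 6)**2 = (-17)**2 = 289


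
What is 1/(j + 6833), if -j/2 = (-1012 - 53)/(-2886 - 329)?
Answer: 643/4393193 ≈ 0.00014636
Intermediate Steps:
j = -426/643 (j = -2*(-1012 - 53)/(-2886 - 329) = -(-2130)/(-3215) = -(-2130)*(-1)/3215 = -2*213/643 = -426/643 ≈ -0.66252)
1/(j + 6833) = 1/(-426/643 + 6833) = 1/(4393193/643) = 643/4393193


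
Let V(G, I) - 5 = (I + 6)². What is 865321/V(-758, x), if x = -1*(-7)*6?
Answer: 865321/2309 ≈ 374.76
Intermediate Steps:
x = 42 (x = 7*6 = 42)
V(G, I) = 5 + (6 + I)² (V(G, I) = 5 + (I + 6)² = 5 + (6 + I)²)
865321/V(-758, x) = 865321/(5 + (6 + 42)²) = 865321/(5 + 48²) = 865321/(5 + 2304) = 865321/2309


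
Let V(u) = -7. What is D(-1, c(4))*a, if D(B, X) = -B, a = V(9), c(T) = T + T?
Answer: -7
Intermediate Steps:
c(T) = 2*T
a = -7
D(-1, c(4))*a = -1*(-1)*(-7) = 1*(-7) = -7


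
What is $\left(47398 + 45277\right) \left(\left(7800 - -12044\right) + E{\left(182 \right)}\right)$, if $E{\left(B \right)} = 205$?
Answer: $1858041075$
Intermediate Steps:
$\left(47398 + 45277\right) \left(\left(7800 - -12044\right) + E{\left(182 \right)}\right) = \left(47398 + 45277\right) \left(\left(7800 - -12044\right) + 205\right) = 92675 \left(\left(7800 + 12044\right) + 205\right) = 92675 \left(19844 + 205\right) = 92675 \cdot 20049 = 1858041075$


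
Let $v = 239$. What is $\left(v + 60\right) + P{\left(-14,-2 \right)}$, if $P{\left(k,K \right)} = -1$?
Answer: $298$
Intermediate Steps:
$\left(v + 60\right) + P{\left(-14,-2 \right)} = \left(239 + 60\right) - 1 = 299 - 1 = 298$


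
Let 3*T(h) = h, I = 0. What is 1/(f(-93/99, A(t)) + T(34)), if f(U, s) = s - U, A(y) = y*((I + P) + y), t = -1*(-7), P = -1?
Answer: 11/597 ≈ 0.018425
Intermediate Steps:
t = 7
T(h) = h/3
A(y) = y*(-1 + y) (A(y) = y*((0 - 1) + y) = y*(-1 + y))
1/(f(-93/99, A(t)) + T(34)) = 1/((7*(-1 + 7) - (-93)/99) + (⅓)*34) = 1/((7*6 - (-93)/99) + 34/3) = 1/((42 - 1*(-31/33)) + 34/3) = 1/((42 + 31/33) + 34/3) = 1/(1417/33 + 34/3) = 1/(597/11) = 11/597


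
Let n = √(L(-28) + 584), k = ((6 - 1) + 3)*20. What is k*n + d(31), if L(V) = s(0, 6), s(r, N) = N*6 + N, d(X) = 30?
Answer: 30 + 160*√626 ≈ 4033.2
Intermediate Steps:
s(r, N) = 7*N (s(r, N) = 6*N + N = 7*N)
k = 160 (k = (5 + 3)*20 = 8*20 = 160)
L(V) = 42 (L(V) = 7*6 = 42)
n = √626 (n = √(42 + 584) = √626 ≈ 25.020)
k*n + d(31) = 160*√626 + 30 = 30 + 160*√626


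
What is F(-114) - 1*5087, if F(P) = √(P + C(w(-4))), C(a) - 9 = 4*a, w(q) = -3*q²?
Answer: -5087 + 3*I*√33 ≈ -5087.0 + 17.234*I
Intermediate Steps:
C(a) = 9 + 4*a
F(P) = √(-183 + P) (F(P) = √(P + (9 + 4*(-3*(-4)²))) = √(P + (9 + 4*(-3*16))) = √(P + (9 + 4*(-48))) = √(P + (9 - 192)) = √(P - 183) = √(-183 + P))
F(-114) - 1*5087 = √(-183 - 114) - 1*5087 = √(-297) - 5087 = 3*I*√33 - 5087 = -5087 + 3*I*√33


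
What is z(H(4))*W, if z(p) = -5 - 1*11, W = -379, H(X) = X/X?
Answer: 6064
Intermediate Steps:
H(X) = 1
z(p) = -16 (z(p) = -5 - 11 = -16)
z(H(4))*W = -16*(-379) = 6064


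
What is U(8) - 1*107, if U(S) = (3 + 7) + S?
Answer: -89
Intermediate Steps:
U(S) = 10 + S
U(8) - 1*107 = (10 + 8) - 1*107 = 18 - 107 = -89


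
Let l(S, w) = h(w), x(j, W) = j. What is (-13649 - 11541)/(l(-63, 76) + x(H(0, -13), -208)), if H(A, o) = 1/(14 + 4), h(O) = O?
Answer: -453420/1369 ≈ -331.21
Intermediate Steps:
H(A, o) = 1/18
l(S, w) = w
(-13649 - 11541)/(l(-63, 76) + x(H(0, -13), -208)) = (-13649 - 11541)/(76 + 1/18) = -25190/1369/18 = -25190*18/1369 = -453420/1369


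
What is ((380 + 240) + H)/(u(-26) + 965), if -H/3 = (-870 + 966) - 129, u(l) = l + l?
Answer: 719/913 ≈ 0.78751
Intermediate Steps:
u(l) = 2*l
H = 99 (H = -3*((-870 + 966) - 129) = -3*(96 - 129) = -3*(-33) = 99)
((380 + 240) + H)/(u(-26) + 965) = ((380 + 240) + 99)/(2*(-26) + 965) = (620 + 99)/(-52 + 965) = 719/913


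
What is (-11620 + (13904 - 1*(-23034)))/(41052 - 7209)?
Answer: 25318/33843 ≈ 0.74810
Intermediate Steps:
(-11620 + (13904 - 1*(-23034)))/(41052 - 7209) = (-11620 + (13904 + 23034))/33843 = (-11620 + 36938)*(1/33843) = 25318*(1/33843) = 25318/33843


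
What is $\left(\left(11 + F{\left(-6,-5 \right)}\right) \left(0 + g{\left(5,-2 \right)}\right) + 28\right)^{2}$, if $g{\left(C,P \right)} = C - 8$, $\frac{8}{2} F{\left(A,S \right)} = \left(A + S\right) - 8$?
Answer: $\frac{1369}{16} \approx 85.563$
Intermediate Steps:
$F{\left(A,S \right)} = -2 + \frac{A}{4} + \frac{S}{4}$ ($F{\left(A,S \right)} = \frac{\left(A + S\right) - 8}{4} = \frac{-8 + A + S}{4} = -2 + \frac{A}{4} + \frac{S}{4}$)
$g{\left(C,P \right)} = -8 + C$ ($g{\left(C,P \right)} = C - 8 = -8 + C$)
$\left(\left(11 + F{\left(-6,-5 \right)}\right) \left(0 + g{\left(5,-2 \right)}\right) + 28\right)^{2} = \left(\left(11 + \left(-2 + \frac{1}{4} \left(-6\right) + \frac{1}{4} \left(-5\right)\right)\right) \left(0 + \left(-8 + 5\right)\right) + 28\right)^{2} = \left(\left(11 - \frac{19}{4}\right) \left(0 - 3\right) + 28\right)^{2} = \left(\left(11 - \frac{19}{4}\right) \left(-3\right) + 28\right)^{2} = \left(\frac{25}{4} \left(-3\right) + 28\right)^{2} = \left(- \frac{75}{4} + 28\right)^{2} = \left(\frac{37}{4}\right)^{2} = \frac{1369}{16}$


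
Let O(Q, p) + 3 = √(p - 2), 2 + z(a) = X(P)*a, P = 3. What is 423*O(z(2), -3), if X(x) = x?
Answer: -1269 + 423*I*√5 ≈ -1269.0 + 945.86*I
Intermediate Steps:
z(a) = -2 + 3*a
O(Q, p) = -3 + √(-2 + p) (O(Q, p) = -3 + √(p - 2) = -3 + √(-2 + p))
423*O(z(2), -3) = 423*(-3 + √(-2 - 3)) = 423*(-3 + √(-5)) = 423*(-3 + I*√5) = -1269 + 423*I*√5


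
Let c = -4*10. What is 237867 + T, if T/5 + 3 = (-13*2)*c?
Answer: 243052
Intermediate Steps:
c = -40
T = 5185 (T = -15 + 5*(-13*2*(-40)) = -15 + 5*(-26*(-40)) = -15 + 5*1040 = -15 + 5200 = 5185)
237867 + T = 237867 + 5185 = 243052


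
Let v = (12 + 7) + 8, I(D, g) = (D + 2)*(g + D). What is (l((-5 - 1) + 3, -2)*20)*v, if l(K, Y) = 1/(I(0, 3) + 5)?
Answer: 540/11 ≈ 49.091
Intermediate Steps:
I(D, g) = (2 + D)*(D + g)
v = 27 (v = 19 + 8 = 27)
l(K, Y) = 1/11 (l(K, Y) = 1/((0² + 2*0 + 2*3 + 0*3) + 5) = 1/((0 + 0 + 6 + 0) + 5) = 1/(6 + 5) = 1/11)
(l((-5 - 1) + 3, -2)*20)*v = ((1/11)*20)*27 = (20/11)*27 = 540/11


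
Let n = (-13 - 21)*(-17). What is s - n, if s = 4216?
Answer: 3638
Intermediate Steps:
n = 578 (n = -34*(-17) = 578)
s - n = 4216 - 1*578 = 4216 - 578 = 3638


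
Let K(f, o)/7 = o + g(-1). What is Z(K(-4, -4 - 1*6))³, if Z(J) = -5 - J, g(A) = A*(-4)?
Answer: 50653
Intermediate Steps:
g(A) = -4*A
K(f, o) = 28 + 7*o (K(f, o) = 7*(o - 4*(-1)) = 7*(o + 4) = 7*(4 + o) = 28 + 7*o)
Z(K(-4, -4 - 1*6))³ = (-5 - (28 + 7*(-4 - 1*6)))³ = (-5 - (28 + 7*(-4 - 6)))³ = (-5 - (28 + 7*(-10)))³ = (-5 - (28 - 70))³ = (-5 - 1*(-42))³ = (-5 + 42)³ = 37³ = 50653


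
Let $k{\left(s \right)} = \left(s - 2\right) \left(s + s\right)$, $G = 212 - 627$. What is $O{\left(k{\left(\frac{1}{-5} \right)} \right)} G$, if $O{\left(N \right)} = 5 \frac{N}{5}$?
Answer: $- \frac{1826}{5} \approx -365.2$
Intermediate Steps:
$G = -415$
$k{\left(s \right)} = 2 s \left(-2 + s\right)$ ($k{\left(s \right)} = \left(-2 + s\right) 2 s = 2 s \left(-2 + s\right)$)
$O{\left(N \right)} = N$ ($O{\left(N \right)} = 5 N \frac{1}{5} = 5 \frac{N}{5} = N$)
$O{\left(k{\left(\frac{1}{-5} \right)} \right)} G = \frac{2 \left(-2 + \frac{1}{-5}\right)}{-5} \left(-415\right) = 2 \left(- \frac{1}{5}\right) \left(-2 - \frac{1}{5}\right) \left(-415\right) = 2 \left(- \frac{1}{5}\right) \left(- \frac{11}{5}\right) \left(-415\right) = \frac{22}{25} \left(-415\right) = - \frac{1826}{5}$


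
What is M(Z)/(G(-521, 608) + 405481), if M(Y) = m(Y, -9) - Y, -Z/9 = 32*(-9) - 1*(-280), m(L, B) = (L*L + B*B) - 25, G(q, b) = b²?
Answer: 5168/775145 ≈ 0.0066671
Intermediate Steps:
m(L, B) = -25 + B² + L² (m(L, B) = (L² + B²) - 25 = (B² + L²) - 25 = -25 + B² + L²)
Z = 72 (Z = -9*(32*(-9) - 1*(-280)) = -9*(-288 + 280) = -9*(-8) = 72)
M(Y) = 56 + Y² - Y (M(Y) = (-25 + (-9)² + Y²) - Y = (-25 + 81 + Y²) - Y = (56 + Y²) - Y = 56 + Y² - Y)
M(Z)/(G(-521, 608) + 405481) = (56 + 72² - 1*72)/(608² + 405481) = (56 + 5184 - 72)/(369664 + 405481) = 5168/775145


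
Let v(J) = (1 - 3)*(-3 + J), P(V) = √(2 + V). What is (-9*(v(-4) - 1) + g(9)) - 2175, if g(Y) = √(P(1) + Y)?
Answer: -2292 + √(9 + √3) ≈ -2288.7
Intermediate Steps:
v(J) = 6 - 2*J (v(J) = -2*(-3 + J) = 6 - 2*J)
g(Y) = √(Y + √3) (g(Y) = √(√(2 + 1) + Y) = √(√3 + Y) = √(Y + √3))
(-9*(v(-4) - 1) + g(9)) - 2175 = (-9*((6 - 2*(-4)) - 1) + √(9 + √3)) - 2175 = (-9*((6 + 8) - 1) + √(9 + √3)) - 2175 = (-9*(14 - 1) + √(9 + √3)) - 2175 = (-9*13 + √(9 + √3)) - 2175 = (-117 + √(9 + √3)) - 2175 = -2292 + √(9 + √3)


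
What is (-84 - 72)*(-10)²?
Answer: -15600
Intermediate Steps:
(-84 - 72)*(-10)² = -156*100 = -15600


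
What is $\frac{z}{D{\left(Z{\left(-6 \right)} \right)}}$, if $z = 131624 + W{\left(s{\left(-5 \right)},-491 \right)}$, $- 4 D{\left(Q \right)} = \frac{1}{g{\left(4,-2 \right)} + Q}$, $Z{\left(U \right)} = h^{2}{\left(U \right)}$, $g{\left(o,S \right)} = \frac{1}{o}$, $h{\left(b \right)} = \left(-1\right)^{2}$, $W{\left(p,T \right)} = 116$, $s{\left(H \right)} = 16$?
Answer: $-658700$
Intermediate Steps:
$h{\left(b \right)} = 1$
$Z{\left(U \right)} = 1$ ($Z{\left(U \right)} = 1^{2} = 1$)
$D{\left(Q \right)} = - \frac{1}{4 \left(\frac{1}{4} + Q\right)}$
$z = 131740$ ($z = 131624 + 116 = 131740$)
$\frac{z}{D{\left(Z{\left(-6 \right)} \right)}} = \frac{131740}{\left(-1\right) \frac{1}{1 + 4 \cdot 1}} = \frac{131740}{\left(-1\right) \frac{1}{1 + 4}} = \frac{131740}{\left(-1\right) \frac{1}{5}} = \frac{131740}{- \frac{1}{5}} = 131740 \left(-5\right) = -658700$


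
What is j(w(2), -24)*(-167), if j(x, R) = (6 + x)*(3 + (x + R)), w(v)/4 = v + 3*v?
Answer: -69806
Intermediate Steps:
w(v) = 16*v (w(v) = 4*(v + 3*v) = 4*(4*v) = 16*v)
j(x, R) = (6 + x)*(3 + R + x) (j(x, R) = (6 + x)*(3 + (R + x)) = (6 + x)*(3 + R + x))
j(w(2), -24)*(-167) = (18 + (16*2)² + 6*(-24) + 9*(16*2) - 384*2)*(-167) = (18 + 32² - 144 + 9*32 - 24*32)*(-167) = (18 + 1024 - 144 + 288 - 768)*(-167) = 418*(-167) = -69806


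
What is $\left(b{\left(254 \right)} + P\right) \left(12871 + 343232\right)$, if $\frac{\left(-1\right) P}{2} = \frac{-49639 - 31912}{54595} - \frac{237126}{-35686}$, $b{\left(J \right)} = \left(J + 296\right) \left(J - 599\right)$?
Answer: $- \frac{65826648093782683602}{974138585} \approx -6.7574 \cdot 10^{10}$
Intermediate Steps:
$b{\left(J \right)} = \left(-599 + J\right) \left(296 + J\right)$ ($b{\left(J \right)} = \left(296 + J\right) \left(-599 + J\right) = \left(-599 + J\right) \left(296 + J\right)$)
$P = - \frac{10035664984}{974138585}$ ($P = - 2 \left(\frac{-49639 - 31912}{54595} - \frac{237126}{-35686}\right) = - 2 \left(\left(-49639 - 31912\right) \frac{1}{54595} - - \frac{118563}{17843}\right) = - 2 \left(\left(-81551\right) \frac{1}{54595} + \frac{118563}{17843}\right) = - 2 \left(- \frac{81551}{54595} + \frac{118563}{17843}\right) = \left(-2\right) \frac{5017832492}{974138585} = - \frac{10035664984}{974138585} \approx -10.302$)
$\left(b{\left(254 \right)} + P\right) \left(12871 + 343232\right) = \left(\left(-177304 + 254^{2} - 76962\right) - \frac{10035664984}{974138585}\right) \left(12871 + 343232\right) = \left(\left(-177304 + 64516 - 76962\right) - \frac{10035664984}{974138585}\right) 356103 = \left(-189750 - \frac{10035664984}{974138585}\right) 356103 = \left(- \frac{184852832168734}{974138585}\right) 356103 = - \frac{65826648093782683602}{974138585}$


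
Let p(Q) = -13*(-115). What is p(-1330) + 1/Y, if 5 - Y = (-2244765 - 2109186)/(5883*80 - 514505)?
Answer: 6181222005/4134626 ≈ 1495.0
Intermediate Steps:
p(Q) = 1495
Y = -4134626/43865 (Y = 5 - (-2244765 - 2109186)/(5883*80 - 514505) = 5 - (-4353951)/(470640 - 514505) = 5 - (-4353951)/(-43865) = 5 - (-4353951)*(-1)/43865 = 5 - 1*4353951/43865 = 5 - 4353951/43865 = -4134626/43865 ≈ -94.258)
p(-1330) + 1/Y = 1495 + 1/(-4134626/43865) = 1495 - 43865/4134626 = 6181222005/4134626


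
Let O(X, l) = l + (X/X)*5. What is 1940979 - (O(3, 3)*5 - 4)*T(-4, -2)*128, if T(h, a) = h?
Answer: 1959411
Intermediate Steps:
O(X, l) = 5 + l (O(X, l) = l + 1*5 = l + 5 = 5 + l)
1940979 - (O(3, 3)*5 - 4)*T(-4, -2)*128 = 1940979 - ((5 + 3)*5 - 4)*(-4)*128 = 1940979 - (8*5 - 4)*(-4)*128 = 1940979 - (40 - 4)*(-4)*128 = 1940979 - 36*(-4)*128 = 1940979 - (-144)*128 = 1940979 - 1*(-18432) = 1940979 + 18432 = 1959411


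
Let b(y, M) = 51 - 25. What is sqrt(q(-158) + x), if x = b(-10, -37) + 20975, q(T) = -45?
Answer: 26*sqrt(31) ≈ 144.76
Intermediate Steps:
b(y, M) = 26
x = 21001 (x = 26 + 20975 = 21001)
sqrt(q(-158) + x) = sqrt(-45 + 21001) = sqrt(20956) = 26*sqrt(31)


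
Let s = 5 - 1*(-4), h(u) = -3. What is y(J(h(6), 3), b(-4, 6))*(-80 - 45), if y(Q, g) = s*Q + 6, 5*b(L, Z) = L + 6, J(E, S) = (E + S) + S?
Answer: -4125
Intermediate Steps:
J(E, S) = E + 2*S
s = 9 (s = 5 + 4 = 9)
b(L, Z) = 6/5 + L/5 (b(L, Z) = (L + 6)/5 = (6 + L)/5 = 6/5 + L/5)
y(Q, g) = 6 + 9*Q (y(Q, g) = 9*Q + 6 = 6 + 9*Q)
y(J(h(6), 3), b(-4, 6))*(-80 - 45) = (6 + 9*(-3 + 2*3))*(-80 - 45) = (6 + 9*(-3 + 6))*(-125) = (6 + 9*3)*(-125) = (6 + 27)*(-125) = 33*(-125) = -4125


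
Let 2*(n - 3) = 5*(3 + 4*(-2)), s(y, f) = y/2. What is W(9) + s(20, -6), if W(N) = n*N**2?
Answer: -1519/2 ≈ -759.50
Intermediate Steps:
s(y, f) = y/2 (s(y, f) = y*(1/2) = y/2)
n = -19/2 (n = 3 + (5*(3 + 4*(-2)))/2 = 3 + (5*(3 - 8))/2 = 3 + (5*(-5))/2 = 3 + (1/2)*(-25) = 3 - 25/2 = -19/2 ≈ -9.5000)
W(N) = -19*N**2/2
W(9) + s(20, -6) = -19/2*9**2 + (1/2)*20 = -19/2*81 + 10 = -1539/2 + 10 = -1519/2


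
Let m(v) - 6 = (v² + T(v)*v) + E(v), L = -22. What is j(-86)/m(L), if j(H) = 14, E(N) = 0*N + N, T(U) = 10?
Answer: 7/124 ≈ 0.056452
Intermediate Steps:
E(N) = N (E(N) = 0 + N = N)
m(v) = 6 + v² + 11*v (m(v) = 6 + ((v² + 10*v) + v) = 6 + (v² + 11*v) = 6 + v² + 11*v)
j(-86)/m(L) = 14/(6 + (-22)² + 11*(-22)) = 14/(6 + 484 - 242) = 14/248 = 14*(1/248) = 7/124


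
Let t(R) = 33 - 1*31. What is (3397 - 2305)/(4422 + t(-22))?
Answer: 39/158 ≈ 0.24684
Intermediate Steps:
t(R) = 2 (t(R) = 33 - 31 = 2)
(3397 - 2305)/(4422 + t(-22)) = (3397 - 2305)/(4422 + 2) = 1092/4424 = 1092*(1/4424) = 39/158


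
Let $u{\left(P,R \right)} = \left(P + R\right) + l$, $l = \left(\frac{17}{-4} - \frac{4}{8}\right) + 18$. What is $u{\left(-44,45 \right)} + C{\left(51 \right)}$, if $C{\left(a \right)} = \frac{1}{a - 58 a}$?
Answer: $\frac{165695}{11628} \approx 14.25$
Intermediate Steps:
$l = \frac{53}{4}$ ($l = \left(17 \left(- \frac{1}{4}\right) - \frac{1}{2}\right) + 18 = \left(- \frac{17}{4} - \frac{1}{2}\right) + 18 = - \frac{19}{4} + 18 = \frac{53}{4} \approx 13.25$)
$C{\left(a \right)} = - \frac{1}{57 a}$ ($C{\left(a \right)} = \frac{1}{\left(-57\right) a} = - \frac{1}{57 a}$)
$u{\left(P,R \right)} = \frac{53}{4} + P + R$ ($u{\left(P,R \right)} = \left(P + R\right) + \frac{53}{4} = \frac{53}{4} + P + R$)
$u{\left(-44,45 \right)} + C{\left(51 \right)} = \left(\frac{53}{4} - 44 + 45\right) - \frac{1}{57 \cdot 51} = \frac{57}{4} - \frac{1}{2907} = \frac{165695}{11628}$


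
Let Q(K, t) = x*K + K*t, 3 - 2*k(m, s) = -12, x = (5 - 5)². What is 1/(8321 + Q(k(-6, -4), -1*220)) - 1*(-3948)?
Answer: 26337109/6671 ≈ 3948.0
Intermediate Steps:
x = 0 (x = 0² = 0)
k(m, s) = 15/2 (k(m, s) = 3/2 - ½*(-12) = 3/2 + 6 = 15/2)
Q(K, t) = K*t (Q(K, t) = 0*K + K*t = 0 + K*t = K*t)
1/(8321 + Q(k(-6, -4), -1*220)) - 1*(-3948) = 1/(8321 + 15*(-1*220)/2) - 1*(-3948) = 1/(8321 + (15/2)*(-220)) + 3948 = 1/(8321 - 1650) + 3948 = 1/6671 + 3948 = 26337109/6671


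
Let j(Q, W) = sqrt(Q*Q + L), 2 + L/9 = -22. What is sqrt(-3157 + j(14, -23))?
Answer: sqrt(-3157 + 2*I*sqrt(5)) ≈ 0.0398 + 56.187*I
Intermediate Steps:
L = -216 (L = -18 + 9*(-22) = -18 - 198 = -216)
j(Q, W) = sqrt(-216 + Q**2) (j(Q, W) = sqrt(Q*Q - 216) = sqrt(Q**2 - 216) = sqrt(-216 + Q**2))
sqrt(-3157 + j(14, -23)) = sqrt(-3157 + sqrt(-216 + 14**2)) = sqrt(-3157 + sqrt(-216 + 196)) = sqrt(-3157 + sqrt(-20)) = sqrt(-3157 + 2*I*sqrt(5))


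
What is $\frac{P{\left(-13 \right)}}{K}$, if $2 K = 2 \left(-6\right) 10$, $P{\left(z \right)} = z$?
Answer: $\frac{13}{60} \approx 0.21667$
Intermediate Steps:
$K = -60$ ($K = \frac{2 \left(-6\right) 10}{2} = \frac{\left(-12\right) 10}{2} = \frac{1}{2} \left(-120\right) = -60$)
$\frac{P{\left(-13 \right)}}{K} = - \frac{13}{-60} = \left(-13\right) \left(- \frac{1}{60}\right) = \frac{13}{60}$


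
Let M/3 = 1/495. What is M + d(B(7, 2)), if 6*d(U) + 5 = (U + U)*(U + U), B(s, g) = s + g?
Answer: 5849/110 ≈ 53.173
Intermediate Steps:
B(s, g) = g + s
d(U) = -⅚ + 2*U²/3 (d(U) = -⅚ + ((U + U)*(U + U))/6 = -⅚ + ((2*U)*(2*U))/6 = -⅚ + (4*U²)/6 = -⅚ + 2*U²/3)
M = 1/165 (M = 3/495 = 3*(1/495) = 1/165 ≈ 0.0060606)
M + d(B(7, 2)) = 1/165 + (-⅚ + 2*(2 + 7)²/3) = 1/165 + (-⅚ + (⅔)*9²) = 1/165 + (-⅚ + (⅔)*81) = 1/165 + (-⅚ + 54) = 1/165 + 319/6 = 5849/110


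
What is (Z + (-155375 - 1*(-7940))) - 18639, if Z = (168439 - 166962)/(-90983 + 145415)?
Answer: -1291391213/7776 ≈ -1.6607e+5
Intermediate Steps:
Z = 211/7776 (Z = 1477/54432 = 1477*(1/54432) = 211/7776 ≈ 0.027135)
(Z + (-155375 - 1*(-7940))) - 18639 = (211/7776 + (-155375 - 1*(-7940))) - 18639 = (211/7776 + (-155375 + 7940)) - 18639 = (211/7776 - 147435) - 18639 = -1146454349/7776 - 18639 = -1291391213/7776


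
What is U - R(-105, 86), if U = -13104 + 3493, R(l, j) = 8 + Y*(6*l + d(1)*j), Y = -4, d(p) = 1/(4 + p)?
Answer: -60351/5 ≈ -12070.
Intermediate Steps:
R(l, j) = 8 - 24*l - 4*j/5 (R(l, j) = 8 - 4*(6*l + j/(4 + 1)) = 8 - 4*(6*l + j/5) = 8 + (-24*l - 4*j/5) = 8 - 24*l - 4*j/5)
U = -9611
U - R(-105, 86) = -9611 - (8 - 24*(-105) - ⅘*86) = -9611 - (8 + 2520 - 344/5) = -9611 - 1*12296/5 = -9611 - 12296/5 = -60351/5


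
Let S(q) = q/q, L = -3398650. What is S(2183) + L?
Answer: -3398649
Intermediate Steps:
S(q) = 1
S(2183) + L = 1 - 3398650 = -3398649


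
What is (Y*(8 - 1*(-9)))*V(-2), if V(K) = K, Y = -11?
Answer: 374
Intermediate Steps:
(Y*(8 - 1*(-9)))*V(-2) = -11*(8 - 1*(-9))*(-2) = -11*(8 + 9)*(-2) = -11*17*(-2) = -187*(-2) = 374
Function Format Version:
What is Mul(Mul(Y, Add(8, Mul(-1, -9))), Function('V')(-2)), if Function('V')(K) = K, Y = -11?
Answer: 374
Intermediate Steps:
Mul(Mul(Y, Add(8, Mul(-1, -9))), Function('V')(-2)) = Mul(Mul(-11, Add(8, Mul(-1, -9))), -2) = Mul(Mul(-11, Add(8, 9)), -2) = Mul(Mul(-11, 17), -2) = Mul(-187, -2) = 374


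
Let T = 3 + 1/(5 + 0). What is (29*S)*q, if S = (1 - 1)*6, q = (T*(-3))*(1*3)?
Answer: 0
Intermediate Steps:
T = 16/5 (T = 3 + 1/5 = 3 + ⅕ = 16/5 ≈ 3.2000)
q = -144/5 (q = ((16/5)*(-3))*(1*3) = -48/5*3 = -144/5 ≈ -28.800)
S = 0 (S = 0*6 = 0)
(29*S)*q = (29*0)*(-144/5) = 0*(-144/5) = 0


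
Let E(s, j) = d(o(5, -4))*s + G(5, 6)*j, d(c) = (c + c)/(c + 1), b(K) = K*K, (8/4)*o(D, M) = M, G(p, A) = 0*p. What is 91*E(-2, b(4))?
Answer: -728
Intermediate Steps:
G(p, A) = 0
o(D, M) = M/2
b(K) = K²
d(c) = 2*c/(1 + c) (d(c) = (2*c)/(1 + c) = 2*c/(1 + c))
E(s, j) = 4*s (E(s, j) = (2*((½)*(-4))/(1 + (½)*(-4)))*s + 0*j = (2*(-2)/(1 - 2))*s + 0 = (2*(-2)/(-1))*s + 0 = (2*(-2)*(-1))*s + 0 = 4*s + 0 = 4*s)
91*E(-2, b(4)) = 91*(4*(-2)) = 91*(-8) = -728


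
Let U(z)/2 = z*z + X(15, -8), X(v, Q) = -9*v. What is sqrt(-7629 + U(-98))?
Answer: sqrt(11309) ≈ 106.34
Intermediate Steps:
U(z) = -270 + 2*z**2 (U(z) = 2*(z*z - 9*15) = 2*(z**2 - 135) = 2*(-135 + z**2) = -270 + 2*z**2)
sqrt(-7629 + U(-98)) = sqrt(-7629 + (-270 + 2*(-98)**2)) = sqrt(-7629 + (-270 + 2*9604)) = sqrt(-7629 + (-270 + 19208)) = sqrt(-7629 + 18938) = sqrt(11309)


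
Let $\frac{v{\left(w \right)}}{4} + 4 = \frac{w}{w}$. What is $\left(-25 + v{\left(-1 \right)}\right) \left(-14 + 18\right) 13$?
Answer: $-1924$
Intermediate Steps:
$v{\left(w \right)} = -12$ ($v{\left(w \right)} = -16 + 4 \frac{w}{w} = -16 + 4 \cdot 1 = -16 + 4 = -12$)
$\left(-25 + v{\left(-1 \right)}\right) \left(-14 + 18\right) 13 = \left(-25 - 12\right) \left(-14 + 18\right) 13 = \left(-37\right) 4 \cdot 13 = \left(-148\right) 13 = -1924$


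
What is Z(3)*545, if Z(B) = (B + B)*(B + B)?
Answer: 19620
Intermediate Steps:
Z(B) = 4*B² (Z(B) = (2*B)*(2*B) = 4*B²)
Z(3)*545 = (4*3²)*545 = (4*9)*545 = 36*545 = 19620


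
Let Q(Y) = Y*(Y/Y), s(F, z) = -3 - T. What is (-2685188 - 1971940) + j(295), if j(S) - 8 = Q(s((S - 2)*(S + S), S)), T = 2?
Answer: -4657125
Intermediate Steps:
s(F, z) = -5 (s(F, z) = -3 - 1*2 = -3 - 2 = -5)
Q(Y) = Y (Q(Y) = Y*1 = Y)
j(S) = 3 (j(S) = 8 - 5 = 3)
(-2685188 - 1971940) + j(295) = (-2685188 - 1971940) + 3 = -4657128 + 3 = -4657125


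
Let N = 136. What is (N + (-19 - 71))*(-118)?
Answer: -5428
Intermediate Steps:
(N + (-19 - 71))*(-118) = (136 + (-19 - 71))*(-118) = (136 - 90)*(-118) = 46*(-118) = -5428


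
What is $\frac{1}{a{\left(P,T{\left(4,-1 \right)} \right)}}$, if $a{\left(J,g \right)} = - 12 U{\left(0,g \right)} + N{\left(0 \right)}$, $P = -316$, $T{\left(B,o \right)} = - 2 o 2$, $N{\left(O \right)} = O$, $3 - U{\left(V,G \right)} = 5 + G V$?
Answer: $\frac{1}{24} \approx 0.041667$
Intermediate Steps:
$U{\left(V,G \right)} = -2 - G V$ ($U{\left(V,G \right)} = 3 - \left(5 + G V\right) = -2 - G V$)
$T{\left(B,o \right)} = - 4 o$
$a{\left(J,g \right)} = 24$ ($a{\left(J,g \right)} = - 12 \left(-2 - g 0\right) + 0 = - 12 \left(-2 + 0\right) + 0 = \left(-12\right) \left(-2\right) + 0 = 24 + 0 = 24$)
$\frac{1}{a{\left(P,T{\left(4,-1 \right)} \right)}} = \frac{1}{24}$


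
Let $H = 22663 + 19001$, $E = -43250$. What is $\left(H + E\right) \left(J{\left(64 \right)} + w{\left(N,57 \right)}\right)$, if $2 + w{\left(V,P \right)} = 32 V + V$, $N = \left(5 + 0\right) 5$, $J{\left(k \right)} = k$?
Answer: $-1406782$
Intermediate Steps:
$N = 25$ ($N = 5 \cdot 5 = 25$)
$H = 41664$
$w{\left(V,P \right)} = -2 + 33 V$ ($w{\left(V,P \right)} = -2 + \left(32 V + V\right) = -2 + 33 V$)
$\left(H + E\right) \left(J{\left(64 \right)} + w{\left(N,57 \right)}\right) = \left(41664 - 43250\right) \left(64 + \left(-2 + 33 \cdot 25\right)\right) = - 1586 \left(64 + \left(-2 + 825\right)\right) = - 1586 \left(64 + 823\right) = \left(-1586\right) 887 = -1406782$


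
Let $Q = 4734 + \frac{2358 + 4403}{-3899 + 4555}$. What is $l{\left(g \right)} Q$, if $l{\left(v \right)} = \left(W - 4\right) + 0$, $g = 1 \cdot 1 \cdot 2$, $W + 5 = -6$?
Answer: $- \frac{46683975}{656} \approx -71165.0$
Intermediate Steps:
$W = -11$ ($W = -5 - 6 = -11$)
$g = 2$ ($g = 1 \cdot 2 = 2$)
$Q = \frac{3112265}{656}$ ($Q = 4734 + \frac{6761}{656} = \frac{3112265}{656} \approx 4744.3$)
$l{\left(v \right)} = -15$ ($l{\left(v \right)} = \left(-11 - 4\right) + 0 = -15 + 0 = -15$)
$l{\left(g \right)} Q = \left(-15\right) \frac{3112265}{656} = - \frac{46683975}{656}$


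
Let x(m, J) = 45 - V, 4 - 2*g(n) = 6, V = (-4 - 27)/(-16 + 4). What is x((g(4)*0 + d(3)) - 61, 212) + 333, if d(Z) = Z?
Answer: 4505/12 ≈ 375.42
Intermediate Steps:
V = 31/12 (V = -31/(-12) = -31*(-1/12) = 31/12 ≈ 2.5833)
g(n) = -1 (g(n) = 2 - 1/2*6 = 2 - 3 = -1)
x(m, J) = 509/12 (x(m, J) = 45 - 1*31/12 = 45 - 31/12 = 509/12)
x((g(4)*0 + d(3)) - 61, 212) + 333 = 509/12 + 333 = 4505/12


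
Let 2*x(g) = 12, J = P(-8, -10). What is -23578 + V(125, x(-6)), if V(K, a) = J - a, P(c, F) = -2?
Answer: -23586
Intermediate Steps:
J = -2
x(g) = 6 (x(g) = (½)*12 = 6)
V(K, a) = -2 - a
-23578 + V(125, x(-6)) = -23578 + (-2 - 1*6) = -23578 + (-2 - 6) = -23578 - 8 = -23586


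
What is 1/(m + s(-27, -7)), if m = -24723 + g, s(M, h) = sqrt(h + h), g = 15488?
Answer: -9235/85285239 - I*sqrt(14)/85285239 ≈ -0.00010828 - 4.3872e-8*I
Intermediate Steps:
s(M, h) = sqrt(2)*sqrt(h) (s(M, h) = sqrt(2*h) = sqrt(2)*sqrt(h))
m = -9235 (m = -24723 + 15488 = -9235)
1/(m + s(-27, -7)) = 1/(-9235 + sqrt(2)*sqrt(-7)) = 1/(-9235 + sqrt(2)*(I*sqrt(7))) = 1/(-9235 + I*sqrt(14))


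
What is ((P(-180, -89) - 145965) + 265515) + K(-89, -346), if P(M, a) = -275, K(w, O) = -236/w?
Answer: 10615711/89 ≈ 1.1928e+5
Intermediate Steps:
((P(-180, -89) - 145965) + 265515) + K(-89, -346) = ((-275 - 145965) + 265515) - 236/(-89) = (-146240 + 265515) - 236*(-1/89) = 119275 + 236/89 = 10615711/89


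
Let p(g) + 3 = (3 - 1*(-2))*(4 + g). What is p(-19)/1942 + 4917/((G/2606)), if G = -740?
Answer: -6221066751/359270 ≈ -17316.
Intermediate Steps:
p(g) = 17 + 5*g (p(g) = -3 + (3 - 1*(-2))*(4 + g) = -3 + (3 + 2)*(4 + g) = -3 + 5*(4 + g) = -3 + (20 + 5*g) = 17 + 5*g)
p(-19)/1942 + 4917/((G/2606)) = (17 + 5*(-19))/1942 + 4917/((-740/2606)) = (17 - 95)*(1/1942) + 4917/((-740*1/2606)) = -78*1/1942 + 4917/(-370/1303) = -39/971 + 4917*(-1303/370) = -39/971 - 6406851/370 = -6221066751/359270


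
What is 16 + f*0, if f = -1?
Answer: 16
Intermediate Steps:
16 + f*0 = 16 - 1*0 = 16 + 0 = 16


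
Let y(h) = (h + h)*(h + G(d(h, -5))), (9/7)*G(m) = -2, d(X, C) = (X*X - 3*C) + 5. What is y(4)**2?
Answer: 30976/81 ≈ 382.42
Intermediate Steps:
d(X, C) = 5 + X**2 - 3*C (d(X, C) = (X**2 - 3*C) + 5 = 5 + X**2 - 3*C)
G(m) = -14/9 (G(m) = (7/9)*(-2) = -14/9)
y(h) = 2*h*(-14/9 + h) (y(h) = (h + h)*(h - 14/9) = (2*h)*(-14/9 + h) = 2*h*(-14/9 + h))
y(4)**2 = ((2/9)*4*(-14 + 9*4))**2 = ((2/9)*4*(-14 + 36))**2 = ((2/9)*4*22)**2 = (176/9)**2 = 30976/81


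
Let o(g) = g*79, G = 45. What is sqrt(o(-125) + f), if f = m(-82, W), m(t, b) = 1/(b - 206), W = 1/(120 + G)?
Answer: 2*I*sqrt(2852030075765)/33989 ≈ 99.373*I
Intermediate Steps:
W = 1/165 (W = 1/(120 + 45) = 1/165 ≈ 0.0060606)
o(g) = 79*g
m(t, b) = 1/(-206 + b)
f = -165/33989 (f = 1/(-206 + 1/165) = 1/(-33989/165) = -165/33989 ≈ -0.0048545)
sqrt(o(-125) + f) = sqrt(79*(-125) - 165/33989) = sqrt(-9875 - 165/33989) = sqrt(-335641540/33989) = 2*I*sqrt(2852030075765)/33989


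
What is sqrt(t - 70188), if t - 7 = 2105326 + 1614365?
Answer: sqrt(3649510) ≈ 1910.4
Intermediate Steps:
t = 3719698 (t = 7 + (2105326 + 1614365) = 7 + 3719691 = 3719698)
sqrt(t - 70188) = sqrt(3719698 - 70188) = sqrt(3649510)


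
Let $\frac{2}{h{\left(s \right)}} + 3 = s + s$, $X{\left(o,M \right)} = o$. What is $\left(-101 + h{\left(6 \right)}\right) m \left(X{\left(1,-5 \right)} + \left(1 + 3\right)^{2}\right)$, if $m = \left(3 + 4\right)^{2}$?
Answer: $- \frac{755531}{9} \approx -83948.0$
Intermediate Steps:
$m = 49$ ($m = 7^{2} = 49$)
$h{\left(s \right)} = \frac{2}{-3 + 2 s}$ ($h{\left(s \right)} = \frac{2}{-3 + \left(s + s\right)} = \frac{2}{-3 + 2 s}$)
$\left(-101 + h{\left(6 \right)}\right) m \left(X{\left(1,-5 \right)} + \left(1 + 3\right)^{2}\right) = \left(-101 + \frac{2}{-3 + 2 \cdot 6}\right) 49 \left(1 + \left(1 + 3\right)^{2}\right) = \left(-101 + \frac{2}{-3 + 12}\right) 49 \left(1 + 4^{2}\right) = \left(-101 + \frac{2}{9}\right) 49 \left(1 + 16\right) = \left(-101 + 2 \cdot \frac{1}{9}\right) 49 \cdot 17 = \left(-101 + \frac{2}{9}\right) 833 = \left(- \frac{907}{9}\right) 833 = - \frac{755531}{9}$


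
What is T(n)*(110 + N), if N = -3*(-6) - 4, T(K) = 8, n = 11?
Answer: 992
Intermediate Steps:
N = 14 (N = 18 - 4 = 14)
T(n)*(110 + N) = 8*(110 + 14) = 8*124 = 992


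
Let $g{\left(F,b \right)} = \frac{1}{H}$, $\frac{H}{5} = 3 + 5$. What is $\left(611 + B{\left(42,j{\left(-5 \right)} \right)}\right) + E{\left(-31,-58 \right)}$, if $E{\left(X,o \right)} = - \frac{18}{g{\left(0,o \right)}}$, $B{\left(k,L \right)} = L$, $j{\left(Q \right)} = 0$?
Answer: $-109$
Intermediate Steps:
$H = 40$ ($H = 5 \left(3 + 5\right) = 5 \cdot 8 = 40$)
$g{\left(F,b \right)} = \frac{1}{40}$
$E{\left(X,o \right)} = -720$ ($E{\left(X,o \right)} = - 18 \frac{1}{\frac{1}{40}} = \left(-18\right) 40 = -720$)
$\left(611 + B{\left(42,j{\left(-5 \right)} \right)}\right) + E{\left(-31,-58 \right)} = \left(611 + 0\right) - 720 = 611 - 720 = -109$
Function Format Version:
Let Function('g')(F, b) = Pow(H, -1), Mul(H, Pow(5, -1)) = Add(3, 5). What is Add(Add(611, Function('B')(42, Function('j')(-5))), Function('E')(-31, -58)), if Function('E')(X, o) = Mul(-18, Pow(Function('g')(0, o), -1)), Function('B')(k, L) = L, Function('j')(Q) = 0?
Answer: -109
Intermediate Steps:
H = 40 (H = Mul(5, Add(3, 5)) = Mul(5, 8) = 40)
Function('g')(F, b) = Rational(1, 40) (Function('g')(F, b) = Pow(40, -1) = Rational(1, 40))
Function('E')(X, o) = -720 (Function('E')(X, o) = Mul(-18, Pow(Rational(1, 40), -1)) = Mul(-18, 40) = -720)
Add(Add(611, Function('B')(42, Function('j')(-5))), Function('E')(-31, -58)) = Add(Add(611, 0), -720) = Add(611, -720) = -109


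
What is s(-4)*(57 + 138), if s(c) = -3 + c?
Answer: -1365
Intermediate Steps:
s(-4)*(57 + 138) = (-3 - 4)*(57 + 138) = -7*195 = -1365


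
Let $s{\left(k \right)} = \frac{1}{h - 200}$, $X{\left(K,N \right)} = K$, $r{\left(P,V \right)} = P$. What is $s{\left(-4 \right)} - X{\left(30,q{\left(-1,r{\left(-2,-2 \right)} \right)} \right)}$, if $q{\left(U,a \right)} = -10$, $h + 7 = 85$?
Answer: $- \frac{3661}{122} \approx -30.008$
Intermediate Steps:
$h = 78$ ($h = -7 + 85 = 78$)
$s{\left(k \right)} = - \frac{1}{122}$ ($s{\left(k \right)} = \frac{1}{78 - 200} = \frac{1}{-122} = - \frac{1}{122}$)
$s{\left(-4 \right)} - X{\left(30,q{\left(-1,r{\left(-2,-2 \right)} \right)} \right)} = - \frac{1}{122} - 30 = - \frac{3661}{122}$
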